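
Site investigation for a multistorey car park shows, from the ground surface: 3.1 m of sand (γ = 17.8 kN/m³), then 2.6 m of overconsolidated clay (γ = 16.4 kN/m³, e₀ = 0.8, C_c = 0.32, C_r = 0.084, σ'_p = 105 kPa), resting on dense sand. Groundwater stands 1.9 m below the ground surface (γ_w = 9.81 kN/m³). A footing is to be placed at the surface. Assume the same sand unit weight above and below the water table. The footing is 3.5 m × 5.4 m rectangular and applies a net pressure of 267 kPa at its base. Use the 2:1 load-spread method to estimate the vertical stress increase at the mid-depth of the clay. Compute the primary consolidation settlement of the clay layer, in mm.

Mid-depth of clay below the ground surface: z = 3.1 + 2.6/2 = 4.4 m.
Total vertical stress at mid-clay: σ_v = 17.8×3.1 + 16.4×1.3 = 76.5 kPa.
Pore pressure: u = 9.81×(4.4 − 1.9) = 24.525 kPa.
Initial effective stress: σ'_0 = σ_v − u = 76.5 − 24.525 = 51.975 kPa.
Stress increase at mid-clay by the 2:1 spreading method:
Δσ = qBL/((B+z)(L+z)) = 267×3.5×5.4/((3.5+4.4)(5.4+4.4)) = 65.181 kPa
Final effective stress: σ'_f = 51.975 + 65.181 = 117.16 kPa.
σ'_f = 117.16 > σ'_p = 105 kPa, so the stress path crosses the preconsolidation pressure — recompression up to σ'_p, then virgin compression beyond:
S_c = H/(1+e₀)·[C_r·log₁₀(σ'_p/σ'_0) + C_c·log₁₀(σ'_f/σ'_p)]
    = 2.6/1.8 × [0.084×log₁₀(105/51.975) + 0.32×log₁₀(117.16/105)]
    = 1.4444 × [0.025653 + 0.015229] = 0.05905 m

S_c ≈ 59 mm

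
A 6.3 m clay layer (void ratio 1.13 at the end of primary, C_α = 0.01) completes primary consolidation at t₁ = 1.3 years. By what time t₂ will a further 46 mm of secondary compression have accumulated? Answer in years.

S_s = C_α·H/(1+e_p)·log₁₀(t₂/t₁) ⇒ log₁₀(t₂/t₁) = S_s·(1+e_p)/(C_α·H).
log₁₀(t₂/t₁) = 0.046 × (1+1.13) / (0.01×6.3) = 1.555
t₂ = t₁ × 10^1.555 = 1.3 × 35.91 = 46.69 years

t₂ ≈ 46.7 years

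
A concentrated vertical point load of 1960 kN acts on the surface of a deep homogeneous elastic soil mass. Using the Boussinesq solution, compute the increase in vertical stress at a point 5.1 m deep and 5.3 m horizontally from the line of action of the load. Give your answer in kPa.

Boussinesq vertical stress below a point load on an elastic half-space:
Δσ_z = 3P/(2πz²) · [1 + (r/z)²]^(−5/2)
r/z = 5.3/5.1 = 1.0392; [1+(r/z)²]^(−5/2) = 0.16027.
Δσ_z = 3×1960/(2π×5.1²) × 0.16027 = 35.98 × 0.16027 = 5.767 kPa

Δσ_z ≈ 5.77 kPa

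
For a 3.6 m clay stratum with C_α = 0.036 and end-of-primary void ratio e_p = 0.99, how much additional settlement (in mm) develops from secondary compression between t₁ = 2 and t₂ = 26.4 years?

Secondary compression: S_s = C_α·H/(1+e_p)·log₁₀(t₂/t₁)
S_s = 0.036×3.6/(1+0.99)×log₁₀(26.4/2)
    = 0.06513 × 1.121 = 0.07298 m

S_s ≈ 73 mm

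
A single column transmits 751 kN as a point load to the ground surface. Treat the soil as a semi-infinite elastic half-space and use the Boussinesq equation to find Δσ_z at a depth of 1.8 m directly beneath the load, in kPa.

Δσ_z ≈ 111 kPa

Boussinesq vertical stress below a point load on an elastic half-space:
Δσ_z = 3P/(2πz²) · [1 + (r/z)²]^(−5/2)
r/z = 0/1.8 = 0; [1+(r/z)²]^(−5/2) = 1.
Δσ_z = 3×751/(2π×1.8²) × 1 = 110.67 × 1 = 110.7 kPa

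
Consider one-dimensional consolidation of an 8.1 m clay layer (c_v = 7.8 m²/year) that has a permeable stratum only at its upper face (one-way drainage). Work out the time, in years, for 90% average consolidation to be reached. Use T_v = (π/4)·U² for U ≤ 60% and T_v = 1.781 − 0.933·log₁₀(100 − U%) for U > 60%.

Drainage path length: H_d = H = 8.1 m (single drainage).
U > 60%: T_v = 1.781 − 0.933·log₁₀(100 − 90) = 0.848.
t = T_v·H_d²/c_v = 0.848×8.1²/7.8 = 7.133 years.

t ≈ 7.13 years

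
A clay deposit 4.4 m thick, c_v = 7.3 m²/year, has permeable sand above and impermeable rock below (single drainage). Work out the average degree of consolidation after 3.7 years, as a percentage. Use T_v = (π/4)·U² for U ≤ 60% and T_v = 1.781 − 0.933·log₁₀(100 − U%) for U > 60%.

U ≈ 97.4 %

Drainage path length: H_d = H = 4.4 m (single drainage).
T_v = c_v·t/H_d² = 7.3×3.7/4.4² = 1.3951.
T_v = 1.3951 corresponds to the U > 60% branch:
U = 1 − 10^((1.781 − T_v)/0.933)/100 = 0.9741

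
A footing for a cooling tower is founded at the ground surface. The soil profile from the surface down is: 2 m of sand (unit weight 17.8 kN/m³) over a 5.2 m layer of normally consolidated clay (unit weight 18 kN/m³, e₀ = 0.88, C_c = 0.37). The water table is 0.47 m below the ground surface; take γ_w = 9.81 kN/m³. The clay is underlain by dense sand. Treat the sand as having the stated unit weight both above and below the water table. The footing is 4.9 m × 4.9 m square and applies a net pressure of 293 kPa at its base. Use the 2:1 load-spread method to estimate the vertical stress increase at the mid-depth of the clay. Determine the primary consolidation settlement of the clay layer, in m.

S_c ≈ 0.467 m

Mid-depth of clay below the ground surface: z = 2 + 5.2/2 = 4.6 m.
Total vertical stress at mid-clay: σ_v = 17.8×2 + 18×2.6 = 82.4 kPa.
Pore pressure: u = 9.81×(4.6 − 0.47) = 40.515 kPa.
Initial effective stress: σ'_0 = σ_v − u = 82.4 − 40.515 = 41.885 kPa.
Stress increase at mid-clay by the 2:1 spreading method:
Δσ = qBL/((B+z)(L+z)) = 293×4.9×4.9/((4.9+4.6)(4.9+4.6)) = 77.949 kPa
Final effective stress: σ'_f = σ'_0 + Δσ = 41.885 + 77.949 = 119.83 kPa.
Normally consolidated clay, so the full stress increment lies on the virgin compression line:
S_c = C_c·H/(1+e₀)·log₁₀(σ'_f/σ'_0) = 0.37×5.2/(1+0.88)×log₁₀(119.83/41.885)
    = 1.0234 × 0.45651 = 0.4672 m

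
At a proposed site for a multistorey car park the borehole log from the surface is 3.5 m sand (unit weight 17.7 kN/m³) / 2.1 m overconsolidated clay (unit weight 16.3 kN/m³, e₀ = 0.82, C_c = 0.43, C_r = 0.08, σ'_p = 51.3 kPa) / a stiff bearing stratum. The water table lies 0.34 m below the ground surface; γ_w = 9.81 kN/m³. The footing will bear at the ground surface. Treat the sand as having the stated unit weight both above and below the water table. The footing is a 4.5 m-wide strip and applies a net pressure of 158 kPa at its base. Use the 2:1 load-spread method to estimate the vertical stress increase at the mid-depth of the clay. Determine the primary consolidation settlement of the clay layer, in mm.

Mid-depth of clay below the ground surface: z = 3.5 + 2.1/2 = 4.55 m.
Total vertical stress at mid-clay: σ_v = 17.7×3.5 + 16.3×1.05 = 79.065 kPa.
Pore pressure: u = 9.81×(4.55 − 0.34) = 41.3 kPa.
Initial effective stress: σ'_0 = σ_v − u = 79.065 − 41.3 = 37.765 kPa.
Stress increase at mid-clay by the 2:1 spreading method:
Δσ = qB/(B+z) = 158×4.5/(4.5+4.55) = 78.564 kPa
Final effective stress: σ'_f = 37.765 + 78.564 = 116.33 kPa.
σ'_f = 116.33 > σ'_p = 51.3 kPa, so the stress path crosses the preconsolidation pressure — recompression up to σ'_p, then virgin compression beyond:
S_c = H/(1+e₀)·[C_r·log₁₀(σ'_p/σ'_0) + C_c·log₁₀(σ'_f/σ'_p)]
    = 2.1/1.82 × [0.08×log₁₀(51.3/37.765) + 0.43×log₁₀(116.33/51.3)]
    = 1.1538 × [0.010642 + 0.1529] = 0.1887 m

S_c ≈ 189 mm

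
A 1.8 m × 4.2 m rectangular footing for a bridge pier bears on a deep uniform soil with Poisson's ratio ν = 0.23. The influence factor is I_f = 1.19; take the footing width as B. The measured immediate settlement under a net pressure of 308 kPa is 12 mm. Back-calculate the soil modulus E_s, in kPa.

E_s ≈ 52100 kPa

S_e = q·B·(1−ν²)/E_s · I_f  ⇒  E_s = q·B·(1−ν²)·I_f / S_e.
E_s = 308 × 1.8 × 0.9471 × 1.19 / 0.012 = 52070 kPa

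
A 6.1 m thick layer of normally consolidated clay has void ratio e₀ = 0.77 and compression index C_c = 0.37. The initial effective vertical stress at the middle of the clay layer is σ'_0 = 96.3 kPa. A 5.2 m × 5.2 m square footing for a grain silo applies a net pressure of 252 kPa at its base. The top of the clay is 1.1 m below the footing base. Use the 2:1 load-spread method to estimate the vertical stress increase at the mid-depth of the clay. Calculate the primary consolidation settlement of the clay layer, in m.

S_c ≈ 0.328 m

Mid-depth of clay below the footing base: z = 1.1 + 6.1/2 = 4.15 m.
Stress increase at mid-clay by the 2:1 spreading method:
Δσ = qBL/((B+z)(L+z)) = 252×5.2×5.2/((5.2+4.15)(5.2+4.15)) = 77.944 kPa
Final effective stress: σ'_f = σ'_0 + Δσ = 96.3 + 77.944 = 174.24 kPa.
Normally consolidated clay, so the full stress increment lies on the virgin compression line:
S_c = C_c·H/(1+e₀)·log₁₀(σ'_f/σ'_0) = 0.37×6.1/(1+0.77)×log₁₀(174.24/96.3)
    = 1.2751 × 0.25752 = 0.3284 m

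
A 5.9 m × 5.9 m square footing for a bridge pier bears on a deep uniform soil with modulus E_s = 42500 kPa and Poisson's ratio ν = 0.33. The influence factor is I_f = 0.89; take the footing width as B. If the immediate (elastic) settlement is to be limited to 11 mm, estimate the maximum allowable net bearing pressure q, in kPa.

q ≈ 99.9 kPa

S_e = q·B·(1−ν²)/E_s · I_f  ⇒  q = S_e·E_s / (B·(1−ν²)·I_f).
q = 0.011 × 42500 / (5.9 × 0.8911 × 0.89) = 99.91 kPa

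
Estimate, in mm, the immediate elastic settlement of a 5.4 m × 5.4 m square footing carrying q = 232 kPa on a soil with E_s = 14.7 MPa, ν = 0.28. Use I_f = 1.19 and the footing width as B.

S_e ≈ 93.5 mm

Immediate (elastic) settlement: S_e = q·B·(1−ν²)/E_s · I_f.
E_s = 14.7 MPa = 14700 kPa.
S_e = 232 × 5.4 × (1 − 0.28²) / 14700 × 1.19
    = 232 × 5.4 × 0.9216 / 14700 × 1.19
    = 0.09347 m = 93.47 mm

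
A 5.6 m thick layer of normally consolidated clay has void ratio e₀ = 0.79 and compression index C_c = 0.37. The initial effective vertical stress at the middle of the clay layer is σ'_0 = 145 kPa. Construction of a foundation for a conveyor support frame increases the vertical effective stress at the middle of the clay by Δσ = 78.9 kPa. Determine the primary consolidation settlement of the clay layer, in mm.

Final effective stress: σ'_f = σ'_0 + Δσ = 145 + 78.9 = 223.9 kPa.
Normally consolidated clay, so the full stress increment lies on the virgin compression line:
S_c = C_c·H/(1+e₀)·log₁₀(σ'_f/σ'_0) = 0.37×5.6/(1+0.79)×log₁₀(223.9/145)
    = 1.1575 × 0.18869 = 0.2184 m

S_c ≈ 218 mm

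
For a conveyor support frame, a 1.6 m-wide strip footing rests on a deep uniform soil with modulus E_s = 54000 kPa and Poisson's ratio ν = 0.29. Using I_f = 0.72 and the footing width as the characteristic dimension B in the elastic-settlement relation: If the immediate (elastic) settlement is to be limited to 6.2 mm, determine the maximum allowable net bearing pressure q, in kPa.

S_e = q·B·(1−ν²)/E_s · I_f  ⇒  q = S_e·E_s / (B·(1−ν²)·I_f).
q = 0.0062 × 54000 / (1.6 × 0.9159 × 0.72) = 317.3 kPa

q ≈ 317 kPa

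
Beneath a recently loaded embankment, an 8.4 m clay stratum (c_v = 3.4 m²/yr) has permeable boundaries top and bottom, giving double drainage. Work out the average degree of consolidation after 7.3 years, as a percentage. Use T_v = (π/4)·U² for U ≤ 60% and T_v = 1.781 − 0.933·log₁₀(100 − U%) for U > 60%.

U ≈ 97.5 %

Drainage path length: H_d = H/2 = 4.2 m (double drainage).
T_v = c_v·t/H_d² = 3.4×7.3/4.2² = 1.407.
T_v = 1.407 corresponds to the U > 60% branch:
U = 1 − 10^((1.781 − T_v)/0.933)/100 = 0.9748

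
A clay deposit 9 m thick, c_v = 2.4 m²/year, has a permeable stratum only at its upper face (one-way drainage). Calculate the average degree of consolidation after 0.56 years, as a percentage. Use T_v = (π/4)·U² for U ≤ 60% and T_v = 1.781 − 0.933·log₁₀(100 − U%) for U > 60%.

Drainage path length: H_d = H = 9 m (single drainage).
T_v = c_v·t/H_d² = 2.4×0.56/9² = 0.016593.
T_v = 0.016593 corresponds to the U ≤ 60% branch:
U = √(4T_v/π) = 0.1454

U ≈ 14.5 %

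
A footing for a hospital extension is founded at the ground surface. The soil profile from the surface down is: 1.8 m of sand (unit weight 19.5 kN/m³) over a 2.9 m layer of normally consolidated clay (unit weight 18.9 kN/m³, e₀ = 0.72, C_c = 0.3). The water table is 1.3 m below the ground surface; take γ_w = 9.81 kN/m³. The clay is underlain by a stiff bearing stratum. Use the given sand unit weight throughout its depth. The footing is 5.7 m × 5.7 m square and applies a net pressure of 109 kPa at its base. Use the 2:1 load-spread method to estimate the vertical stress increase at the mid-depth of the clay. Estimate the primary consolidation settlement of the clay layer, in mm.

S_c ≈ 154 mm

Mid-depth of clay below the ground surface: z = 1.8 + 2.9/2 = 3.25 m.
Total vertical stress at mid-clay: σ_v = 19.5×1.8 + 18.9×1.45 = 62.505 kPa.
Pore pressure: u = 9.81×(3.25 − 1.3) = 19.13 kPa.
Initial effective stress: σ'_0 = σ_v − u = 62.505 − 19.13 = 43.375 kPa.
Stress increase at mid-clay by the 2:1 spreading method:
Δσ = qBL/((B+z)(L+z)) = 109×5.7×5.7/((5.7+3.25)(5.7+3.25)) = 44.211 kPa
Final effective stress: σ'_f = σ'_0 + Δσ = 43.375 + 44.211 = 87.586 kPa.
Normally consolidated clay, so the full stress increment lies on the virgin compression line:
S_c = C_c·H/(1+e₀)·log₁₀(σ'_f/σ'_0) = 0.3×2.9/(1+0.72)×log₁₀(87.586/43.375)
    = 0.50581 × 0.3052 = 0.1544 m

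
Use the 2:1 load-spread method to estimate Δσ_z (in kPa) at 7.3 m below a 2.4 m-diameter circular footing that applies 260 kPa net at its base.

Δσ_z ≈ 15.9 kPa

By the 2:1 method the load spreads at 1 horizontal : 2 vertical, so at depth z the loaded area has grown by z in each plan dimension:
Δσ ≈ qD²/(D+z)² = 260×2.4²/(2.4+7.3)² = 15.917 kPa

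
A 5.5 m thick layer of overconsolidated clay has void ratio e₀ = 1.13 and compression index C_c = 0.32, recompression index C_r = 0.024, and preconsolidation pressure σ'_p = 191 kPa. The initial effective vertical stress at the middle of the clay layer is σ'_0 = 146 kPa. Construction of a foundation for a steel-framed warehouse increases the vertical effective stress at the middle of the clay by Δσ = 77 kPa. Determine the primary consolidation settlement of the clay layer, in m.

S_c ≈ 0.0628 m

Final effective stress: σ'_f = 146 + 77 = 223 kPa.
σ'_f = 223 > σ'_p = 191 kPa, so the stress path crosses the preconsolidation pressure — recompression up to σ'_p, then virgin compression beyond:
S_c = H/(1+e₀)·[C_r·log₁₀(σ'_p/σ'_0) + C_c·log₁₀(σ'_f/σ'_p)]
    = 5.5/2.13 × [0.024×log₁₀(191/146) + 0.32×log₁₀(223/191)]
    = 2.5822 × [0.0028003 + 0.021527] = 0.06282 m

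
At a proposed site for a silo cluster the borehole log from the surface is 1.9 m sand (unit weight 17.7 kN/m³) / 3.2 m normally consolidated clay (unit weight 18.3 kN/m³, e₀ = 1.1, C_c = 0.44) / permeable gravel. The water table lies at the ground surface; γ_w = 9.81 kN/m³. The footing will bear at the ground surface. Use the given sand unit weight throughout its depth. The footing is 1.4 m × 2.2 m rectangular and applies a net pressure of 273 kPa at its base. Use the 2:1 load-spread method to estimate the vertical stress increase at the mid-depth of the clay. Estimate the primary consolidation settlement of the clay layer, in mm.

Mid-depth of clay below the ground surface: z = 1.9 + 3.2/2 = 3.5 m.
Total vertical stress at mid-clay: σ_v = 17.7×1.9 + 18.3×1.6 = 62.91 kPa.
Pore pressure: u = 9.81×(3.5 − 0) = 34.335 kPa.
Initial effective stress: σ'_0 = σ_v − u = 62.91 − 34.335 = 28.575 kPa.
Stress increase at mid-clay by the 2:1 spreading method:
Δσ = qBL/((B+z)(L+z)) = 273×1.4×2.2/((1.4+3.5)(2.2+3.5)) = 30.105 kPa
Final effective stress: σ'_f = σ'_0 + Δσ = 28.575 + 30.105 = 58.68 kPa.
Normally consolidated clay, so the full stress increment lies on the virgin compression line:
S_c = C_c·H/(1+e₀)·log₁₀(σ'_f/σ'_0) = 0.44×3.2/(1+1.1)×log₁₀(58.68/28.575)
    = 0.67048 × 0.3125 = 0.2095 m

S_c ≈ 210 mm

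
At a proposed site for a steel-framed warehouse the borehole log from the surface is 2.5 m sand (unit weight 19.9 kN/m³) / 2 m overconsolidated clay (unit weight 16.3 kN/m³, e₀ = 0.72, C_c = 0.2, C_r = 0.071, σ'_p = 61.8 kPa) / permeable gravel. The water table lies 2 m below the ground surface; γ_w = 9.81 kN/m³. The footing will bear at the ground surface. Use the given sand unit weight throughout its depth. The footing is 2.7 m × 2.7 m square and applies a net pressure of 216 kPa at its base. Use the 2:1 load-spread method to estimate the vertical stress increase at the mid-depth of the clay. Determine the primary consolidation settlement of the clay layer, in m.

S_c ≈ 0.0472 m

Mid-depth of clay below the ground surface: z = 2.5 + 2/2 = 3.5 m.
Total vertical stress at mid-clay: σ_v = 19.9×2.5 + 16.3×1 = 66.05 kPa.
Pore pressure: u = 9.81×(3.5 − 2) = 14.715 kPa.
Initial effective stress: σ'_0 = σ_v − u = 66.05 − 14.715 = 51.335 kPa.
Stress increase at mid-clay by the 2:1 spreading method:
Δσ = qBL/((B+z)(L+z)) = 216×2.7×2.7/((2.7+3.5)(2.7+3.5)) = 40.964 kPa
Final effective stress: σ'_f = 51.335 + 40.964 = 92.299 kPa.
σ'_f = 92.299 > σ'_p = 61.8 kPa, so the stress path crosses the preconsolidation pressure — recompression up to σ'_p, then virgin compression beyond:
S_c = H/(1+e₀)·[C_r·log₁₀(σ'_p/σ'_0) + C_c·log₁₀(σ'_f/σ'_p)]
    = 2/1.72 × [0.071×log₁₀(61.8/51.335) + 0.2×log₁₀(92.299/61.8)]
    = 1.1628 × [0.0057208 + 0.034842] = 0.04717 m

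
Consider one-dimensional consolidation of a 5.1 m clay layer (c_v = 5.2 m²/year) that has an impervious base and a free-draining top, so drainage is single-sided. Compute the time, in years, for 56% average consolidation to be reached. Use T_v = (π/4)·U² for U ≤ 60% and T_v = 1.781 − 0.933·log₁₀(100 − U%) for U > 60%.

Drainage path length: H_d = H = 5.1 m (single drainage).
U ≤ 60%: T_v = (π/4)·U² = (π/4)×0.56² = 0.2463.
t = T_v·H_d²/c_v = 0.2463×5.1²/5.2 = 1.232 years.

t ≈ 1.23 years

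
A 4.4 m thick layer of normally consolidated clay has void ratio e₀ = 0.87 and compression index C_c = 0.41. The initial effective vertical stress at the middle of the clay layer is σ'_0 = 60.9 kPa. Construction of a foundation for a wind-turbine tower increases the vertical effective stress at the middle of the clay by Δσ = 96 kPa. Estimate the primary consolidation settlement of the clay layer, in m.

Final effective stress: σ'_f = σ'_0 + Δσ = 60.9 + 96 = 156.9 kPa.
Normally consolidated clay, so the full stress increment lies on the virgin compression line:
S_c = C_c·H/(1+e₀)·log₁₀(σ'_f/σ'_0) = 0.41×4.4/(1+0.87)×log₁₀(156.9/60.9)
    = 0.96471 × 0.41101 = 0.3965 m

S_c ≈ 0.397 m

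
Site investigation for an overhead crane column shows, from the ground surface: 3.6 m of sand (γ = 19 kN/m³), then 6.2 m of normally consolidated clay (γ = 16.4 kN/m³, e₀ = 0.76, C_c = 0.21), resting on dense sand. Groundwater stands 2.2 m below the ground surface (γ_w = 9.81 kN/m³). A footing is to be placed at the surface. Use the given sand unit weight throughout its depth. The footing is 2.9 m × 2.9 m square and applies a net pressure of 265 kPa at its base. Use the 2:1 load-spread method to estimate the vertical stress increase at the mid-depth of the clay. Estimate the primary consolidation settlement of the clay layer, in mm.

Mid-depth of clay below the ground surface: z = 3.6 + 6.2/2 = 6.7 m.
Total vertical stress at mid-clay: σ_v = 19×3.6 + 16.4×3.1 = 119.24 kPa.
Pore pressure: u = 9.81×(6.7 − 2.2) = 44.145 kPa.
Initial effective stress: σ'_0 = σ_v − u = 119.24 − 44.145 = 75.095 kPa.
Stress increase at mid-clay by the 2:1 spreading method:
Δσ = qBL/((B+z)(L+z)) = 265×2.9×2.9/((2.9+6.7)(2.9+6.7)) = 24.182 kPa
Final effective stress: σ'_f = σ'_0 + Δσ = 75.095 + 24.182 = 99.277 kPa.
Normally consolidated clay, so the full stress increment lies on the virgin compression line:
S_c = C_c·H/(1+e₀)·log₁₀(σ'_f/σ'_0) = 0.21×6.2/(1+0.76)×log₁₀(99.277/75.095)
    = 0.73977 × 0.12124 = 0.08969 m

S_c ≈ 89.7 mm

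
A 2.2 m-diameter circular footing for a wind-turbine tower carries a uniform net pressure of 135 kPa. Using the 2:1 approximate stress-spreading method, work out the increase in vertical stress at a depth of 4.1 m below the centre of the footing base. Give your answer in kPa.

Δσ_z ≈ 16.5 kPa

By the 2:1 method the load spreads at 1 horizontal : 2 vertical, so at depth z the loaded area has grown by z in each plan dimension:
Δσ ≈ qD²/(D+z)² = 135×2.2²/(2.2+4.1)² = 16.463 kPa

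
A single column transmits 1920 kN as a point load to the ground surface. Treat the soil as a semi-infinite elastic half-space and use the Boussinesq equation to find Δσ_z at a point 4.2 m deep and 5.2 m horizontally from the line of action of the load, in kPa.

Δσ_z ≈ 5.09 kPa

Boussinesq vertical stress below a point load on an elastic half-space:
Δσ_z = 3P/(2πz²) · [1 + (r/z)²]^(−5/2)
r/z = 5.2/4.2 = 1.2381; [1+(r/z)²]^(−5/2) = 0.097941.
Δσ_z = 3×1920/(2π×4.2²) × 0.097941 = 51.969 × 0.097941 = 5.09 kPa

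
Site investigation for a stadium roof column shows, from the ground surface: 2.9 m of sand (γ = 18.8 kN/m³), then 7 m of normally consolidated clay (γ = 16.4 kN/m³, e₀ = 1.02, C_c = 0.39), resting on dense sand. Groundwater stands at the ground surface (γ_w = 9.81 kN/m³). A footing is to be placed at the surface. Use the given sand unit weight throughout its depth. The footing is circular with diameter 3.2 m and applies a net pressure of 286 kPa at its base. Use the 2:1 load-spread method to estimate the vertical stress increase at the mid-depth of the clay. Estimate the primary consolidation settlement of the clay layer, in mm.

Mid-depth of clay below the ground surface: z = 2.9 + 7/2 = 6.4 m.
Total vertical stress at mid-clay: σ_v = 18.8×2.9 + 16.4×3.5 = 111.92 kPa.
Pore pressure: u = 9.81×(6.4 − 0) = 62.784 kPa.
Initial effective stress: σ'_0 = σ_v − u = 111.92 − 62.784 = 49.136 kPa.
Stress increase at mid-clay by the 2:1 spreading method:
Δσ ≈ qD²/(D+z)² = 286×3.2²/(3.2+6.4)² = 31.778 kPa
Final effective stress: σ'_f = σ'_0 + Δσ = 49.136 + 31.778 = 80.914 kPa.
Normally consolidated clay, so the full stress increment lies on the virgin compression line:
S_c = C_c·H/(1+e₀)·log₁₀(σ'_f/σ'_0) = 0.39×7/(1+1.02)×log₁₀(80.914/49.136)
    = 1.3515 × 0.21662 = 0.2928 m

S_c ≈ 293 mm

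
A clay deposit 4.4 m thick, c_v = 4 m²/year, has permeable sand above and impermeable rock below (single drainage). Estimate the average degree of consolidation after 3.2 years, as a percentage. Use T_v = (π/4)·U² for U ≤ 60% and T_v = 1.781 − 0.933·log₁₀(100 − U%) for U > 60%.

Drainage path length: H_d = H = 4.4 m (single drainage).
T_v = c_v·t/H_d² = 4×3.2/4.4² = 0.66116.
T_v = 0.66116 corresponds to the U > 60% branch:
U = 1 − 10^((1.781 − T_v)/0.933)/100 = 0.8414

U ≈ 84.1 %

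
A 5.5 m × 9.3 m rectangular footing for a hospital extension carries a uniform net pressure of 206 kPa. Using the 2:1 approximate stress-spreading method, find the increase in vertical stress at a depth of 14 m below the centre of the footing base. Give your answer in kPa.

By the 2:1 method the load spreads at 1 horizontal : 2 vertical, so at depth z the loaded area has grown by z in each plan dimension:
Δσ = qBL/((B+z)(L+z)) = 206×5.5×9.3/((5.5+14)(9.3+14)) = 23.191 kPa

Δσ_z ≈ 23.2 kPa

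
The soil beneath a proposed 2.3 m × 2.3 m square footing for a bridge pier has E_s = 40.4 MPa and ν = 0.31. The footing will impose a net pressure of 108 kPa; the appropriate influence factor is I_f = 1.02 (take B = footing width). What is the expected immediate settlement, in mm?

S_e ≈ 5.67 mm

Immediate (elastic) settlement: S_e = q·B·(1−ν²)/E_s · I_f.
E_s = 40.4 MPa = 40400 kPa.
S_e = 108 × 2.3 × (1 − 0.31²) / 40400 × 1.02
    = 108 × 2.3 × 0.9039 / 40400 × 1.02
    = 0.005669 m = 5.669 mm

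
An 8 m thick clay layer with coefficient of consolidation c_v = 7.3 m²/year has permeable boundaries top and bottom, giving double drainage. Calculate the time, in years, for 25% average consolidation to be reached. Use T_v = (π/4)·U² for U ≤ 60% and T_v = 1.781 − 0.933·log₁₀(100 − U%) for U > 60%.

Drainage path length: H_d = H/2 = 4 m (double drainage).
U ≤ 60%: T_v = (π/4)·U² = (π/4)×0.25² = 0.049087.
t = T_v·H_d²/c_v = 0.049087×4²/7.3 = 0.1076 years.

t ≈ 0.108 years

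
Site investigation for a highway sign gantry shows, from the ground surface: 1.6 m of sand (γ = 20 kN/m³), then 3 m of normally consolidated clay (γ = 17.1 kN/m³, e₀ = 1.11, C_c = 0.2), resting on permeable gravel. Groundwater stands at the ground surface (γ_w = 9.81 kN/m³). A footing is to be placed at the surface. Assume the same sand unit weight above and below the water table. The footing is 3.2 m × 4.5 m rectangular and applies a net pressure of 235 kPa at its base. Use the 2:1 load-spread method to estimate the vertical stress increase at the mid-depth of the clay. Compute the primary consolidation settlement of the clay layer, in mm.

S_c ≈ 158 mm

Mid-depth of clay below the ground surface: z = 1.6 + 3/2 = 3.1 m.
Total vertical stress at mid-clay: σ_v = 20×1.6 + 17.1×1.5 = 57.65 kPa.
Pore pressure: u = 9.81×(3.1 − 0) = 30.411 kPa.
Initial effective stress: σ'_0 = σ_v − u = 57.65 − 30.411 = 27.239 kPa.
Stress increase at mid-clay by the 2:1 spreading method:
Δσ = qBL/((B+z)(L+z)) = 235×3.2×4.5/((3.2+3.1)(4.5+3.1)) = 70.677 kPa
Final effective stress: σ'_f = σ'_0 + Δσ = 27.239 + 70.677 = 97.916 kPa.
Normally consolidated clay, so the full stress increment lies on the virgin compression line:
S_c = C_c·H/(1+e₀)·log₁₀(σ'_f/σ'_0) = 0.2×3/(1+1.11)×log₁₀(97.916/27.239)
    = 0.28436 × 0.55566 = 0.158 m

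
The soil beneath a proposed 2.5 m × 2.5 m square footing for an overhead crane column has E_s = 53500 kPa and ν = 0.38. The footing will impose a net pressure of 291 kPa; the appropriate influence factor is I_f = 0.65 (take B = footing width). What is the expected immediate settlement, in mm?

S_e ≈ 7.56 mm

Immediate (elastic) settlement: S_e = q·B·(1−ν²)/E_s · I_f.
S_e = 291 × 2.5 × (1 − 0.38²) / 53500 × 0.65
    = 291 × 2.5 × 0.8556 / 53500 × 0.65
    = 0.007562 m = 7.562 mm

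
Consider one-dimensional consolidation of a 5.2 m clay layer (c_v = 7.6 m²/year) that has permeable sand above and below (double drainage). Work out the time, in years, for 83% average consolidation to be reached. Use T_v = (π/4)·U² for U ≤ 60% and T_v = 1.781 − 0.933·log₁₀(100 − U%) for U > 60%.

t ≈ 0.563 years

Drainage path length: H_d = H/2 = 2.6 m (double drainage).
U > 60%: T_v = 1.781 − 0.933·log₁₀(100 − 83) = 0.63299.
t = T_v·H_d²/c_v = 0.63299×2.6²/7.6 = 0.563 years.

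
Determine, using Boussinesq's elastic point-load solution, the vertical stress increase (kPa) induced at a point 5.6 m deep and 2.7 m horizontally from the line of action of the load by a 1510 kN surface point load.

Δσ_z ≈ 13.6 kPa

Boussinesq vertical stress below a point load on an elastic half-space:
Δσ_z = 3P/(2πz²) · [1 + (r/z)²]^(−5/2)
r/z = 2.7/5.6 = 0.48214; [1+(r/z)²]^(−5/2) = 0.59302.
Δσ_z = 3×1510/(2π×5.6²) × 0.59302 = 22.99 × 0.59302 = 13.63 kPa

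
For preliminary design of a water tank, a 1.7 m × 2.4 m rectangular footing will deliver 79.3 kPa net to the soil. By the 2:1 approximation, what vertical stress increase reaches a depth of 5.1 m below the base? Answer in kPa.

Δσ_z ≈ 6.34 kPa

By the 2:1 method the load spreads at 1 horizontal : 2 vertical, so at depth z the loaded area has grown by z in each plan dimension:
Δσ = qBL/((B+z)(L+z)) = 79.3×1.7×2.4/((1.7+5.1)(2.4+5.1)) = 6.344 kPa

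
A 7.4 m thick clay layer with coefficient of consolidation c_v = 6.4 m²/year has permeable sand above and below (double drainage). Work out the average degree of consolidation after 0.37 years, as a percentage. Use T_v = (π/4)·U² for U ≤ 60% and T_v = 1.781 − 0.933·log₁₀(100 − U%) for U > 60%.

Drainage path length: H_d = H/2 = 3.7 m (double drainage).
T_v = c_v·t/H_d² = 6.4×0.37/3.7² = 0.17297.
T_v = 0.17297 corresponds to the U ≤ 60% branch:
U = √(4T_v/π) = 0.4693

U ≈ 46.9 %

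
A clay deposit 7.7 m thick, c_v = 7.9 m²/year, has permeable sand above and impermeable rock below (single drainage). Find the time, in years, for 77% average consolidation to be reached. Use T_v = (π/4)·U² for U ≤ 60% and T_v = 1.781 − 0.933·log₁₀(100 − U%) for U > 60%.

Drainage path length: H_d = H = 7.7 m (single drainage).
U > 60%: T_v = 1.781 − 0.933·log₁₀(100 − 77) = 0.51051.
t = T_v·H_d²/c_v = 0.51051×7.7²/7.9 = 3.831 years.

t ≈ 3.83 years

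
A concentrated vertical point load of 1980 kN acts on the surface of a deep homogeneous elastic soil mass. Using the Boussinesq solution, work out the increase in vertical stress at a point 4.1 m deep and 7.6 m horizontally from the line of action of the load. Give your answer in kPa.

Δσ_z ≈ 1.36 kPa

Boussinesq vertical stress below a point load on an elastic half-space:
Δσ_z = 3P/(2πz²) · [1 + (r/z)²]^(−5/2)
r/z = 7.6/4.1 = 1.8537; [1+(r/z)²]^(−5/2) = 0.024127.
Δσ_z = 3×1980/(2π×4.1²) × 0.024127 = 56.239 × 0.024127 = 1.357 kPa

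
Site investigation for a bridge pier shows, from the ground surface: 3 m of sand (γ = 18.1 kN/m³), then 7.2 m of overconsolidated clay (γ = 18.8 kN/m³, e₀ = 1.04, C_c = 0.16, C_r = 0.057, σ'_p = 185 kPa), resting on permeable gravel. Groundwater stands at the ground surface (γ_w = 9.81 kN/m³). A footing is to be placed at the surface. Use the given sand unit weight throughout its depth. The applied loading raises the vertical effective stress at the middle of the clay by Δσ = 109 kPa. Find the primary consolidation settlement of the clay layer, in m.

Mid-depth of clay below the ground surface: z = 3 + 7.2/2 = 6.6 m.
Total vertical stress at mid-clay: σ_v = 18.1×3 + 18.8×3.6 = 121.98 kPa.
Pore pressure: u = 9.81×(6.6 − 0) = 64.746 kPa.
Initial effective stress: σ'_0 = σ_v − u = 121.98 − 64.746 = 57.234 kPa.
Final effective stress: σ'_f = 57.234 + 109 = 166.23 kPa.
σ'_f = 166.23 ≤ σ'_p = 185 kPa, so the clay remains overconsolidated and only the recompression index applies:
S_c = C_r·H/(1+e₀)·log₁₀(σ'_f/σ'_0) = 0.057×7.2/2.04×log₁₀(166.23/57.234)
    = 0.20118 × 0.46306 = 0.09316 m

S_c ≈ 0.0932 m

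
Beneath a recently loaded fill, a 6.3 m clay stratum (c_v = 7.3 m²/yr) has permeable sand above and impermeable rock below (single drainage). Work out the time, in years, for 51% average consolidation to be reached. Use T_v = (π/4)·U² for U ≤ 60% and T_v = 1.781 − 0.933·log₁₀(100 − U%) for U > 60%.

Drainage path length: H_d = H = 6.3 m (single drainage).
U ≤ 60%: T_v = (π/4)·U² = (π/4)×0.51² = 0.20428.
t = T_v·H_d²/c_v = 0.20428×6.3²/7.3 = 1.111 years.

t ≈ 1.11 years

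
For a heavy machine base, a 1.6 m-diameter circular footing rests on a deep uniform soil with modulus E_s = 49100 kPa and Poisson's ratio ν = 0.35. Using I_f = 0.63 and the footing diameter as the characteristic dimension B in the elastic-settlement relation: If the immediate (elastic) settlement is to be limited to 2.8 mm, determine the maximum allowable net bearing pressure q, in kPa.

S_e = q·B·(1−ν²)/E_s · I_f  ⇒  q = S_e·E_s / (B·(1−ν²)·I_f).
q = 0.0028 × 49100 / (1.6 × 0.8775 × 0.63) = 155.4 kPa

q ≈ 155 kPa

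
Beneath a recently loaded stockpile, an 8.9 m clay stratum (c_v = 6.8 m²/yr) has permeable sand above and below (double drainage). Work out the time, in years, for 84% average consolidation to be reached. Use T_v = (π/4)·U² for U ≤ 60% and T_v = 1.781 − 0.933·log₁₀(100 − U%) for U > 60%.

Drainage path length: H_d = H/2 = 4.45 m (double drainage).
U > 60%: T_v = 1.781 − 0.933·log₁₀(100 − 84) = 0.65756.
t = T_v·H_d²/c_v = 0.65756×4.45²/6.8 = 1.915 years.

t ≈ 1.91 years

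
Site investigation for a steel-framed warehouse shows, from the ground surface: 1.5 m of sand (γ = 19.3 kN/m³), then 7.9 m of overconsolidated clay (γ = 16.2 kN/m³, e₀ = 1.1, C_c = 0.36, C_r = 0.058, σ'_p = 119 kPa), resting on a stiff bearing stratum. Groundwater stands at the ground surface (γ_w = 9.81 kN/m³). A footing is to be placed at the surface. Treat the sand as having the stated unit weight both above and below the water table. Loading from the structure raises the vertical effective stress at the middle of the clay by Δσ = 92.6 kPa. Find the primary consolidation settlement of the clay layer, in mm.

Mid-depth of clay below the ground surface: z = 1.5 + 7.9/2 = 5.45 m.
Total vertical stress at mid-clay: σ_v = 19.3×1.5 + 16.2×3.95 = 92.94 kPa.
Pore pressure: u = 9.81×(5.45 − 0) = 53.465 kPa.
Initial effective stress: σ'_0 = σ_v − u = 92.94 − 53.465 = 39.475 kPa.
Final effective stress: σ'_f = 39.475 + 92.6 = 132.07 kPa.
σ'_f = 132.07 > σ'_p = 119 kPa, so the stress path crosses the preconsolidation pressure — recompression up to σ'_p, then virgin compression beyond:
S_c = H/(1+e₀)·[C_r·log₁₀(σ'_p/σ'_0) + C_c·log₁₀(σ'_f/σ'_p)]
    = 7.9/2.1 × [0.058×log₁₀(119/39.475) + 0.36×log₁₀(132.07/119)]
    = 3.7619 × [0.027795 + 0.016293] = 0.1659 m

S_c ≈ 166 mm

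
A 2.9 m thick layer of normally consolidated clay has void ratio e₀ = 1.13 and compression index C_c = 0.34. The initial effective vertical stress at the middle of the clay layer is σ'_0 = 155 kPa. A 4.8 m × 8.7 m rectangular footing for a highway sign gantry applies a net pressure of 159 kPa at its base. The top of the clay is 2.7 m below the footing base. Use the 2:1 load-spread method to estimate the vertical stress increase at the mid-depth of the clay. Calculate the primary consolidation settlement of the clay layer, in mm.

Mid-depth of clay below the footing base: z = 2.7 + 2.9/2 = 4.15 m.
Stress increase at mid-clay by the 2:1 spreading method:
Δσ = qBL/((B+z)(L+z)) = 159×4.8×8.7/((4.8+4.15)(8.7+4.15)) = 57.734 kPa
Final effective stress: σ'_f = σ'_0 + Δσ = 155 + 57.734 = 212.73 kPa.
Normally consolidated clay, so the full stress increment lies on the virgin compression line:
S_c = C_c·H/(1+e₀)·log₁₀(σ'_f/σ'_0) = 0.34×2.9/(1+1.13)×log₁₀(212.73/155)
    = 0.46291 × 0.1375 = 0.06365 m

S_c ≈ 63.7 mm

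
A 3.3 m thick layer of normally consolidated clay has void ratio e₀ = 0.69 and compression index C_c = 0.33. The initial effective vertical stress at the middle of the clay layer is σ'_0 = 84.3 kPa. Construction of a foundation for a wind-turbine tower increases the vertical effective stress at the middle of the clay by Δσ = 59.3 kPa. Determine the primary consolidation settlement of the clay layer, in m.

S_c ≈ 0.149 m

Final effective stress: σ'_f = σ'_0 + Δσ = 84.3 + 59.3 = 143.6 kPa.
Normally consolidated clay, so the full stress increment lies on the virgin compression line:
S_c = C_c·H/(1+e₀)·log₁₀(σ'_f/σ'_0) = 0.33×3.3/(1+0.69)×log₁₀(143.6/84.3)
    = 0.64438 × 0.23133 = 0.1491 m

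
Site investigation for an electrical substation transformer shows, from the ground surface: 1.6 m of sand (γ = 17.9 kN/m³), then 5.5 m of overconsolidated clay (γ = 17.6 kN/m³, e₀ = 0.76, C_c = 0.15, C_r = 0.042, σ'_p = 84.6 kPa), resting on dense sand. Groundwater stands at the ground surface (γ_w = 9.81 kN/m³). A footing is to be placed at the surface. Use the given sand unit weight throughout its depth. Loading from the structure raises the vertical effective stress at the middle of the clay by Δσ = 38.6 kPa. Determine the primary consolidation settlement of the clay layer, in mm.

S_c ≈ 42.9 mm

Mid-depth of clay below the ground surface: z = 1.6 + 5.5/2 = 4.35 m.
Total vertical stress at mid-clay: σ_v = 17.9×1.6 + 17.6×2.75 = 77.04 kPa.
Pore pressure: u = 9.81×(4.35 − 0) = 42.673 kPa.
Initial effective stress: σ'_0 = σ_v − u = 77.04 − 42.673 = 34.367 kPa.
Final effective stress: σ'_f = 34.367 + 38.6 = 72.967 kPa.
σ'_f = 72.967 ≤ σ'_p = 84.6 kPa, so the clay remains overconsolidated and only the recompression index applies:
S_c = C_r·H/(1+e₀)·log₁₀(σ'_f/σ'_0) = 0.042×5.5/1.76×log₁₀(72.967/34.367)
    = 0.13125 × 0.32698 = 0.04292 m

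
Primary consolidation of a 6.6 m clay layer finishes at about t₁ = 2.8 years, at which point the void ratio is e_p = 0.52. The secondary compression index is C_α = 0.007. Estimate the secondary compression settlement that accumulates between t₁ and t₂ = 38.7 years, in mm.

S_s ≈ 34.7 mm

Secondary compression: S_s = C_α·H/(1+e_p)·log₁₀(t₂/t₁)
S_s = 0.007×6.6/(1+0.52)×log₁₀(38.7/2.8)
    = 0.03039 × 1.141 = 0.03467 m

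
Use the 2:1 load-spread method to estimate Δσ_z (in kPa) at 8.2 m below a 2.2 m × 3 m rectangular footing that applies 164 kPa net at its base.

By the 2:1 method the load spreads at 1 horizontal : 2 vertical, so at depth z the loaded area has grown by z in each plan dimension:
Δσ = qBL/((B+z)(L+z)) = 164×2.2×3/((2.2+8.2)(3+8.2)) = 9.2926 kPa

Δσ_z ≈ 9.29 kPa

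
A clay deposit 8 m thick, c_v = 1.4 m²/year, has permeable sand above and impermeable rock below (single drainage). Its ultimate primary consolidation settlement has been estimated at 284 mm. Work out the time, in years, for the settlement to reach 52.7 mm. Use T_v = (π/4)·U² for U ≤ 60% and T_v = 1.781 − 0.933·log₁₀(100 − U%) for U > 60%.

Drainage path length: H_d = H = 8 m (single drainage).
U = S(t)/S_ult = 52.7/284 = 0.1856.
U ≤ 60%: T_v = (π/4)·U² = (π/4)×0.18556² = 0.027044.
t = T_v·H_d²/c_v = 0.027044×8²/1.4 = 1.236 years.

t ≈ 1.24 years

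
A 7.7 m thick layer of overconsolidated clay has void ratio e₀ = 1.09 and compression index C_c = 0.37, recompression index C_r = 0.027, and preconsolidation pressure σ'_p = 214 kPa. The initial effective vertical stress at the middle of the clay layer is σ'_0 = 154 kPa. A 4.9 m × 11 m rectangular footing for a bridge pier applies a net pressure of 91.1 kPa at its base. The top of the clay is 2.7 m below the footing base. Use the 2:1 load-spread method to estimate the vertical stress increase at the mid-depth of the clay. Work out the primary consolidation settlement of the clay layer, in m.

Mid-depth of clay below the footing base: z = 2.7 + 7.7/2 = 6.55 m.
Stress increase at mid-clay by the 2:1 spreading method:
Δσ = qBL/((B+z)(L+z)) = 91.1×4.9×11/((4.9+6.55)(11+6.55)) = 24.436 kPa
Final effective stress: σ'_f = 154 + 24.436 = 178.44 kPa.
σ'_f = 178.44 ≤ σ'_p = 214 kPa, so the clay remains overconsolidated and only the recompression index applies:
S_c = C_r·H/(1+e₀)·log₁₀(σ'_f/σ'_0) = 0.027×7.7/2.09×log₁₀(178.44/154)
    = 0.099473 × 0.063971 = 0.006363 m

S_c ≈ 0.00636 m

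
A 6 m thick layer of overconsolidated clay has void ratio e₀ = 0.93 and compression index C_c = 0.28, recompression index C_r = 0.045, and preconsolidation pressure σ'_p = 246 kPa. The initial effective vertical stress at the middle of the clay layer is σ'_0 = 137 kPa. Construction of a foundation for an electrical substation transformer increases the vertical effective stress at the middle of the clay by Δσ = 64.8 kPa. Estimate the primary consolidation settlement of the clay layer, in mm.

S_c ≈ 23.5 mm

Final effective stress: σ'_f = 137 + 64.8 = 201.8 kPa.
σ'_f = 201.8 ≤ σ'_p = 246 kPa, so the clay remains overconsolidated and only the recompression index applies:
S_c = C_r·H/(1+e₀)·log₁₀(σ'_f/σ'_0) = 0.045×6/1.93×log₁₀(201.8/137)
    = 0.1399 × 0.1682 = 0.02353 m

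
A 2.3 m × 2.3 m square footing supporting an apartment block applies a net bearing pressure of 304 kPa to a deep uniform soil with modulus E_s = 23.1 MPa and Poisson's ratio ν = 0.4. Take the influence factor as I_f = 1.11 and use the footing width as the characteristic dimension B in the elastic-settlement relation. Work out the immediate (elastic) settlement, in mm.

Immediate (elastic) settlement: S_e = q·B·(1−ν²)/E_s · I_f.
E_s = 23.1 MPa = 23100 kPa.
S_e = 304 × 2.3 × (1 − 0.4²) / 23100 × 1.11
    = 304 × 2.3 × 0.84 / 23100 × 1.11
    = 0.02822 m = 28.22 mm

S_e ≈ 28.2 mm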